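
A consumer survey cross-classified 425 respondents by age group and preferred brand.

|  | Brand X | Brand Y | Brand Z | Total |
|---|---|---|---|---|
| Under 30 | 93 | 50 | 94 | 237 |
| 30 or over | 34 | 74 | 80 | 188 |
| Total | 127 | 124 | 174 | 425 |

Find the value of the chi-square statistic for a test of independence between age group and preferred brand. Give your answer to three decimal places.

27.903

Grand total N = 425.
Expected counts (row total × column total / N):
  Under 30, Brand X: 237×127/425 = 70.82118
  Under 30, Brand Y: 237×124/425 = 69.14824
  Under 30, Brand Z: 237×174/425 = 97.03059
  30 or over, Brand X: 188×127/425 = 56.17882
  30 or over, Brand Y: 188×124/425 = 54.85176
  30 or over, Brand Z: 188×174/425 = 76.96941
Contributions (O − E)²/E:
  (93 − 70.82118)²/70.82118 = 6.9457
  (50 − 69.14824)²/69.14824 = 5.3025
  (94 − 97.03059)²/97.03059 = 0.0947
  (34 − 56.17882)²/56.17882 = 8.7560
  (74 − 54.85176)²/54.85176 = 6.6845
  (80 − 76.96941)²/76.96941 = 0.1193
χ² = 6.9457 + 5.3025 + 0.0947 + 8.7560 + 6.6845 + 0.1193 = 27.903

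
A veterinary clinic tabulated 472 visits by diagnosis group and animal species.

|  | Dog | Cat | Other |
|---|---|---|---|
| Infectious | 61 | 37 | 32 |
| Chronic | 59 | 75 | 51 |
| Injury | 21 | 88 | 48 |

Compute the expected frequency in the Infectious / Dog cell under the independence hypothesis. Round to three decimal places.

38.835

Row total (Infectious) = 130; column total (Dog) = 141; grand total N = 472.
Expected count = (row total × column total) / N = 130 × 141 / 472 = 38.835.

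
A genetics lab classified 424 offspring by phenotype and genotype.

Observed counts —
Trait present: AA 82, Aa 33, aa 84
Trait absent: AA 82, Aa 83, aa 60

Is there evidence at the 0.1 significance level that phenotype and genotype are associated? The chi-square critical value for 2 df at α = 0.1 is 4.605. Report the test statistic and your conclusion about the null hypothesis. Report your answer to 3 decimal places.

Row totals: 199, 225. Column totals: 164, 116, 144. Grand total N = 424.
Expected counts (row total × column total / N):
  Trait present, AA: 199×164/424 = 76.9717
  Trait present, Aa: 199×116/424 = 54.4434
  Trait present, aa: 199×144/424 = 67.5849
  Trait absent, AA: 225×164/424 = 87.0283
  Trait absent, Aa: 225×116/424 = 61.5566
  Trait absent, aa: 225×144/424 = 76.4151
Contributions (O − E)²/E:
  (82 − 76.9717)²/76.9717 = 0.3285
  (33 − 54.4434)²/54.4434 = 8.4458
  (84 − 67.5849)²/67.5849 = 3.9869
  (82 − 87.0283)²/87.0283 = 0.2905
  (83 − 61.5566)²/61.5566 = 7.4699
  (60 − 76.4151)²/76.4151 = 3.5262
χ² = 0.3285 + 8.4458 + 3.9869 + 0.2905 + 7.4699 + 3.5262 = 24.048
df = (2−1)(3−1) = 2. Since 24.048 > 4.605, reject the null hypothesis of independence at α = 0.1.

24.048; reject H₀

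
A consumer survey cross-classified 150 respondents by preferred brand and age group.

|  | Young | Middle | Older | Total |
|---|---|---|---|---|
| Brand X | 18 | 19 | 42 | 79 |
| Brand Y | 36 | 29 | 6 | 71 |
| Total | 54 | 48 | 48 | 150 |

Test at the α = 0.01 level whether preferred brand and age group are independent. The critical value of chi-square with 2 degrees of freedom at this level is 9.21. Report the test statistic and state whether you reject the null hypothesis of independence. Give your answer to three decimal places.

Grand total N = 150.
Expected counts (row total × column total / N):
  Brand X, Young: 79×54/150 = 28.4400
  Brand X, Middle: 79×48/150 = 25.2800
  Brand X, Older: 79×48/150 = 25.2800
  Brand Y, Young: 71×54/150 = 25.5600
  Brand Y, Middle: 71×48/150 = 22.7200
  Brand Y, Older: 71×48/150 = 22.7200
Contributions (O − E)²/E:
  (18 − 28.4400)²/28.4400 = 3.8324
  (19 − 25.2800)²/25.2800 = 1.5601
  (42 − 25.2800)²/25.2800 = 11.0585
  (36 − 25.5600)²/25.5600 = 4.2642
  (29 − 22.7200)²/22.7200 = 1.7358
  (6 − 22.7200)²/22.7200 = 12.3045
χ² = 3.8324 + 1.5601 + 11.0585 + 4.2642 + 1.7358 + 12.3045 = 34.756
df = (2−1)(3−1) = 2. Since 34.756 > 9.21, reject the null hypothesis of independence at α = 0.01.

34.756; reject H₀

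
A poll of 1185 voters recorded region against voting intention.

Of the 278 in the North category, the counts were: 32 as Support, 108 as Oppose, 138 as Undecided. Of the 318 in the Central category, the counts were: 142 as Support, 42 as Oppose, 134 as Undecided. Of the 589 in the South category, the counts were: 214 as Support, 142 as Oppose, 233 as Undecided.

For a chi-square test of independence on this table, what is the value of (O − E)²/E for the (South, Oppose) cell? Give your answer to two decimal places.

0.07

Row total (South) = 589; column total (Oppose) = 292; N = 1185.
Expected count E = 589 × 292 / 1185 = 145.138.
Contribution = (O − E)²/E = (142 − 145.138)² / 145.138 = 0.07.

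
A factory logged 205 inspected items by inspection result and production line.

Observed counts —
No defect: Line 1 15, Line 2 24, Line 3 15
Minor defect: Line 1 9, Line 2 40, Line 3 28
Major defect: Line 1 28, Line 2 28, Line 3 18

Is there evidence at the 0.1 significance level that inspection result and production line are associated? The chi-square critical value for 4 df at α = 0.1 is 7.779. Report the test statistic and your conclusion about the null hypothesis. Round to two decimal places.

13.95; reject H₀

Row totals: 54, 77, 74. Column totals: 52, 92, 61. Grand total N = 205.
Expected counts (row total × column total / N):
  No defect, Line 1: 54×52/205 = 13.698
  No defect, Line 2: 54×92/205 = 24.234
  No defect, Line 3: 54×61/205 = 16.068
  Minor defect, Line 1: 77×52/205 = 19.532
  Minor defect, Line 2: 77×92/205 = 34.556
  Minor defect, Line 3: 77×61/205 = 22.912
  Major defect, Line 1: 74×52/205 = 18.771
  Major defect, Line 2: 74×92/205 = 33.210
  Major defect, Line 3: 74×61/205 = 22.020
Contributions (O − E)²/E:
  (15 − 13.698)²/13.698 = 0.1238
  (24 − 24.234)²/24.234 = 0.0023
  (15 − 16.068)²/16.068 = 0.0710
  (9 − 19.532)²/19.532 = 5.6790
  (40 − 34.556)²/34.556 = 0.8577
  (28 − 22.912)²/22.912 = 1.1299
  (28 − 18.771)²/18.771 = 4.5376
  (28 − 33.210)²/33.210 = 0.8173
  (18 − 22.020)²/22.020 = 0.7339
χ² = 0.1238 + 0.0023 + 0.0710 + 5.6790 + 0.8577 + 1.1299 + 4.5376 + 0.8173 + 0.7339 = 13.95
df = (3−1)(3−1) = 4. Since 13.95 > 7.779, reject the null hypothesis of independence at α = 0.1.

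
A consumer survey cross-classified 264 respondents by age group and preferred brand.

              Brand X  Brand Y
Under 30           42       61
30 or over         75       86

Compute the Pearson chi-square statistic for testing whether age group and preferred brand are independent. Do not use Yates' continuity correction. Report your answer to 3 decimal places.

Row totals: 103, 161. Column totals: 117, 147. Grand total N = 264.
Expected counts (row total × column total / N):
  Under 30, Brand X: 103×117/264 = 45.6477
  Under 30, Brand Y: 103×147/264 = 57.3523
  30 or over, Brand X: 161×117/264 = 71.3523
  30 or over, Brand Y: 161×147/264 = 89.6477
Contributions (O − E)²/E:
  (42 − 45.6477)²/45.6477 = 0.2915
  (61 − 57.3523)²/57.3523 = 0.2320
  (75 − 71.3523)²/71.3523 = 0.1865
  (86 − 89.6477)²/89.6477 = 0.1484
χ² = 0.2915 + 0.2320 + 0.1865 + 0.1484 = 0.858

0.858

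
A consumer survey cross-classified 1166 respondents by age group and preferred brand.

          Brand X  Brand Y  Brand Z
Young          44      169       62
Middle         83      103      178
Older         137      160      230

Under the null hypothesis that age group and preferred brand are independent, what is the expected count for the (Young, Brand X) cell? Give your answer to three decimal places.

Row total (Young) = 275; column total (Brand X) = 264; grand total N = 1166.
Expected count = (row total × column total) / N = 275 × 264 / 1166 = 62.264.

62.264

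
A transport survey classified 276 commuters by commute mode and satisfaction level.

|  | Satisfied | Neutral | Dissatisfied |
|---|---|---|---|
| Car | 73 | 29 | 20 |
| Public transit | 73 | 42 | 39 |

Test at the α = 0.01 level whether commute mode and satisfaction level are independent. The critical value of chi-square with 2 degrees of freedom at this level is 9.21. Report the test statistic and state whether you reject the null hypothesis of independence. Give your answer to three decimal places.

4.854; fail to reject H₀

Row totals: 122, 154. Column totals: 146, 71, 59. Grand total N = 276.
Expected counts (row total × column total / N):
  Car, Satisfied: 122×146/276 = 64.5362
  Car, Neutral: 122×71/276 = 31.3841
  Car, Dissatisfied: 122×59/276 = 26.0797
  Public transit, Satisfied: 154×146/276 = 81.4638
  Public transit, Neutral: 154×71/276 = 39.6159
  Public transit, Dissatisfied: 154×59/276 = 32.9203
Contributions (O − E)²/E:
  (73 − 64.5362)²/64.5362 = 1.1100
  (29 − 31.3841)²/31.3841 = 0.1811
  (20 − 26.0797)²/26.0797 = 1.4173
  (73 − 81.4638)²/81.4638 = 0.8794
  (42 − 39.6159)²/39.6159 = 0.1435
  (39 − 32.9203)²/32.9203 = 1.1228
χ² = 1.1100 + 0.1811 + 1.4173 + 0.8794 + 0.1435 + 1.1228 = 4.854
df = (2−1)(3−1) = 2. Since 4.854 < 9.21, fail to reject the null hypothesis of independence at α = 0.01.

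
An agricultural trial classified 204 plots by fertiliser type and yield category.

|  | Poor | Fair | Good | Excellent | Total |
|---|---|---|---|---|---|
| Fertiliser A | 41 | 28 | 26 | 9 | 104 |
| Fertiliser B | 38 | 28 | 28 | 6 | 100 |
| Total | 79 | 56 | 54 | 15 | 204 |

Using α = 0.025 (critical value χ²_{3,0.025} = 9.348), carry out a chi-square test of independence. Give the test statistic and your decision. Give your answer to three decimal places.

Grand total N = 204.
Expected counts (row total × column total / N):
  Fertiliser A, Poor: 104×79/204 = 40.2745
  Fertiliser A, Fair: 104×56/204 = 28.5490
  Fertiliser A, Good: 104×54/204 = 27.5294
  Fertiliser A, Excellent: 104×15/204 = 7.6471
  Fertiliser B, Poor: 100×79/204 = 38.7255
  Fertiliser B, Fair: 100×56/204 = 27.4510
  Fertiliser B, Good: 100×54/204 = 26.4706
  Fertiliser B, Excellent: 100×15/204 = 7.3529
Contributions (O − E)²/E:
  (41 − 40.2745)²/40.2745 = 0.0131
  (28 − 28.5490)²/28.5490 = 0.0106
  (26 − 27.5294)²/27.5294 = 0.0850
  (9 − 7.6471)²/7.6471 = 0.2394
  (38 − 38.7255)²/38.7255 = 0.0136
  (28 − 27.4510)²/27.4510 = 0.0110
  (28 − 26.4706)²/26.4706 = 0.0884
  (6 − 7.3529)²/7.3529 = 0.2489
χ² = 0.0131 + 0.0106 + 0.0850 + 0.2394 + 0.0136 + 0.0110 + 0.0884 + 0.2489 = 0.710
df = (2−1)(4−1) = 3. Since 0.710 < 9.348, fail to reject the null hypothesis of independence at α = 0.025.

0.710; fail to reject H₀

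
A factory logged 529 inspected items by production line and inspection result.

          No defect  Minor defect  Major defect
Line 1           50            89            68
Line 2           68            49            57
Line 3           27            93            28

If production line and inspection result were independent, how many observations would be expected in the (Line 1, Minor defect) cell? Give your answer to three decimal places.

90.391

Row total (Line 1) = 207; column total (Minor defect) = 231; grand total N = 529.
Expected count = (row total × column total) / N = 207 × 231 / 529 = 90.391.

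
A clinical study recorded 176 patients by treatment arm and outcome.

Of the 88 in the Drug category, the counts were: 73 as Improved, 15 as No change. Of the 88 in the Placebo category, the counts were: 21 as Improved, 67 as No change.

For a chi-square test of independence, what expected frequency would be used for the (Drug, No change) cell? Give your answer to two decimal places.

41.00

Row total (Drug) = 88; column total (No change) = 82; grand total N = 176.
Expected count = (row total × column total) / N = 88 × 82 / 176 = 41.00.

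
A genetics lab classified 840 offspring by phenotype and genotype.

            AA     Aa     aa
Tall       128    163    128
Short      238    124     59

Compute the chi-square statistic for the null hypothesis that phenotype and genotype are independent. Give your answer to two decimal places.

Row totals: 419, 421. Column totals: 366, 287, 187. Grand total N = 840.
Expected counts (row total × column total / N):
  Tall, AA: 419×366/840 = 182.564
  Tall, Aa: 419×287/840 = 143.158
  Tall, aa: 419×187/840 = 93.277
  Short, AA: 421×366/840 = 183.436
  Short, Aa: 421×287/840 = 143.842
  Short, aa: 421×187/840 = 93.723
Contributions (O − E)²/E:
  (128 − 182.564)²/182.564 = 16.3079
  (163 − 143.158)²/143.158 = 2.7501
  (128 − 93.277)²/93.277 = 12.9259
  (238 − 183.436)²/183.436 = 16.2303
  (124 − 143.842)²/143.842 = 2.7371
  (59 − 93.723)²/93.723 = 12.8644
χ² = 16.3079 + 2.7501 + 12.9259 + 16.2303 + 2.7371 + 12.8644 = 63.82

63.82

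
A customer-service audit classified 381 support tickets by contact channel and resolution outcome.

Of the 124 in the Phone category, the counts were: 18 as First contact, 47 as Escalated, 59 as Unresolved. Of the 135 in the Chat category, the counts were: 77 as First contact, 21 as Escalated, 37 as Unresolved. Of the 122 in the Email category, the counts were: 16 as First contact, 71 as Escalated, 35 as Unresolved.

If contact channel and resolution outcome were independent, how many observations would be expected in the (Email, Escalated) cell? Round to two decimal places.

44.51

Row total (Email) = 122; column total (Escalated) = 139; grand total N = 381.
Expected count = (row total × column total) / N = 122 × 139 / 381 = 44.51.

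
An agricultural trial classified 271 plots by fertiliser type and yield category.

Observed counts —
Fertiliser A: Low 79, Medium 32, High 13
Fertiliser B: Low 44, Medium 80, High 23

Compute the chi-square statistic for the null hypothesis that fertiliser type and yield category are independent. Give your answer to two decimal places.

Row totals: 124, 147. Column totals: 123, 112, 36. Grand total N = 271.
Expected counts (row total × column total / N):
  Fertiliser A, Low: 124×123/271 = 56.280
  Fertiliser A, Medium: 124×112/271 = 51.247
  Fertiliser A, High: 124×36/271 = 16.472
  Fertiliser B, Low: 147×123/271 = 66.720
  Fertiliser B, Medium: 147×112/271 = 60.753
  Fertiliser B, High: 147×36/271 = 19.528
Contributions (O − E)²/E:
  (79 − 56.280)²/56.280 = 9.1720
  (32 − 51.247)²/51.247 = 7.2287
  (13 − 16.472)²/16.472 = 0.7318
  (44 − 66.720)²/66.720 = 7.7368
  (80 − 60.753)²/60.753 = 6.0976
  (23 − 19.528)²/19.528 = 0.6173
χ² = 9.1720 + 7.2287 + 0.7318 + 7.7368 + 6.0976 + 0.6173 = 31.58

31.58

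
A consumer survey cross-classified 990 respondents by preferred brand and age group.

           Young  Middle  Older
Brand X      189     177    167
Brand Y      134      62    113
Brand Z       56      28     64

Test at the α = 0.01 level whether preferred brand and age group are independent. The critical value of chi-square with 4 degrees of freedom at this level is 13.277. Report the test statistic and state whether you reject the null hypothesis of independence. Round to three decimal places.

25.073; reject H₀

Row totals: 533, 309, 148. Column totals: 379, 267, 344. Grand total N = 990.
Expected counts (row total × column total / N):
  Brand X, Young: 533×379/990 = 204.0475
  Brand X, Middle: 533×267/990 = 143.7485
  Brand X, Older: 533×344/990 = 185.2040
  Brand Y, Young: 309×379/990 = 118.2939
  Brand Y, Middle: 309×267/990 = 83.3364
  Brand Y, Older: 309×344/990 = 107.3697
  Brand Z, Young: 148×379/990 = 56.6586
  Brand Z, Middle: 148×267/990 = 39.9152
  Brand Z, Older: 148×344/990 = 51.4263
Contributions (O − E)²/E:
  (189 − 204.0475)²/204.0475 = 1.1097
  (177 − 143.7485)²/143.7485 = 7.6916
  (167 − 185.2040)²/185.2040 = 1.7893
  (134 − 118.2939)²/118.2939 = 2.0853
  (62 − 83.3364)²/83.3364 = 5.4627
  (113 − 107.3697)²/107.3697 = 0.2952
  (56 − 56.6586)²/56.6586 = 0.0077
  (28 − 39.9152)²/39.9152 = 3.5568
  (64 − 51.4263)²/51.4263 = 3.0743
χ² = 1.1097 + 7.6916 + 1.7893 + 2.0853 + 5.4627 + 0.2952 + 0.0077 + 3.5568 + 3.0743 = 25.073
df = (3−1)(3−1) = 4. Since 25.073 > 13.277, reject the null hypothesis of independence at α = 0.01.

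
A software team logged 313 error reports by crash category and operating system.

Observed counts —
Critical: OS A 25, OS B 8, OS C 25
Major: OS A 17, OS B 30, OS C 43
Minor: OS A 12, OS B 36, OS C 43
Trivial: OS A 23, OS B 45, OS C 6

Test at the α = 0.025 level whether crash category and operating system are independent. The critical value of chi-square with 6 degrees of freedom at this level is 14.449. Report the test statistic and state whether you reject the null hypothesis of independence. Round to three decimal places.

Row totals: 58, 90, 91, 74. Column totals: 77, 119, 117. Grand total N = 313.
Expected counts (row total × column total / N):
  Critical, OS A: 58×77/313 = 14.26837
  Critical, OS B: 58×119/313 = 22.05112
  Critical, OS C: 58×117/313 = 21.68051
  Major, OS A: 90×77/313 = 22.14058
  Major, OS B: 90×119/313 = 34.21725
  Major, OS C: 90×117/313 = 33.64217
  Minor, OS A: 91×77/313 = 22.38658
  Minor, OS B: 91×119/313 = 34.59744
  Minor, OS C: 91×117/313 = 34.01597
  Trivial, OS A: 74×77/313 = 18.20447
  Trivial, OS B: 74×119/313 = 28.13419
  Trivial, OS C: 74×117/313 = 27.66134
Contributions (O − E)²/E:
  (25 − 14.26837)²/14.26837 = 8.0716
  (8 − 22.05112)²/22.05112 = 8.9535
  (25 − 21.68051)²/21.68051 = 0.5082
  (17 − 22.14058)²/22.14058 = 1.1935
  (30 − 34.21725)²/34.21725 = 0.5198
  (43 − 33.64217)²/33.64217 = 2.6030
  (12 − 22.38658)²/22.38658 = 4.8190
  (36 − 34.59744)²/34.59744 = 0.0569
  (43 − 34.01597)²/34.01597 = 2.3728
  (23 − 18.20447)²/18.20447 = 1.2633
  (45 − 28.13419)²/28.13419 = 10.1107
  (6 − 27.66134)²/27.66134 = 16.9628
χ² = 8.0716 + 8.9535 + 0.5082 + 1.1935 + 0.5198 + 2.6030 + 4.8190 + 0.0569 + 2.3728 + 1.2633 + 10.1107 + 16.9628 = 57.435
df = (4−1)(3−1) = 6. Since 57.435 > 14.449, reject the null hypothesis of independence at α = 0.025.

57.435; reject H₀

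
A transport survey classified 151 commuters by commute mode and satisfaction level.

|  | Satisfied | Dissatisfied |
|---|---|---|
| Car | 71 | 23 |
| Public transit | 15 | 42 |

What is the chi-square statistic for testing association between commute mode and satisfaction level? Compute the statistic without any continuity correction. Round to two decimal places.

Row totals: 94, 57. Column totals: 86, 65. Grand total N = 151.
Expected counts (row total × column total / N):
  Car, Satisfied: 94×86/151 = 53.536
  Car, Dissatisfied: 94×65/151 = 40.464
  Public transit, Satisfied: 57×86/151 = 32.464
  Public transit, Dissatisfied: 57×65/151 = 24.536
Contributions (O − E)²/E:
  (71 − 53.536)²/53.536 = 5.6969
  (23 − 40.464)²/40.464 = 7.5373
  (15 − 32.464)²/32.464 = 9.3948
  (42 − 24.536)²/24.536 = 12.4304
χ² = 5.6969 + 7.5373 + 9.3948 + 12.4304 = 35.06

35.06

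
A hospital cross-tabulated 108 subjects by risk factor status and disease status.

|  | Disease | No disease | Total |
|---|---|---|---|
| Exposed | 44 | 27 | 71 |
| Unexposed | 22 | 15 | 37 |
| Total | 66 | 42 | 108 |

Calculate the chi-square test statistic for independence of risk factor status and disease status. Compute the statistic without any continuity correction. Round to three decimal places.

0.065

Grand total N = 108.
Expected counts (row total × column total / N):
  Exposed, Disease: 71×66/108 = 43.3889
  Exposed, No disease: 71×42/108 = 27.6111
  Unexposed, Disease: 37×66/108 = 22.6111
  Unexposed, No disease: 37×42/108 = 14.3889
Contributions (O − E)²/E:
  (44 − 43.3889)²/43.3889 = 0.0086
  (27 − 27.6111)²/27.6111 = 0.0135
  (22 − 22.6111)²/22.6111 = 0.0165
  (15 − 14.3889)²/14.3889 = 0.0260
χ² = 0.0086 + 0.0135 + 0.0165 + 0.0260 = 0.065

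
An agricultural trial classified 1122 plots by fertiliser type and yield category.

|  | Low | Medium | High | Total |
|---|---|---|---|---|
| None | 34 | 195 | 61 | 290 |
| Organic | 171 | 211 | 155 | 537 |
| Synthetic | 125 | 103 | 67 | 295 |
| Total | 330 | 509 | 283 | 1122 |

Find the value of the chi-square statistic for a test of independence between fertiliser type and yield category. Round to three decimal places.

96.413

Grand total N = 1122.
Expected counts (row total × column total / N):
  None, Low: 290×330/1122 = 85.2941
  None, Medium: 290×509/1122 = 131.5597
  None, High: 290×283/1122 = 73.1462
  Organic, Low: 537×330/1122 = 157.9412
  Organic, Medium: 537×509/1122 = 243.6123
  Organic, High: 537×283/1122 = 135.4465
  Synthetic, Low: 295×330/1122 = 86.7647
  Synthetic, Medium: 295×509/1122 = 133.8280
  Synthetic, High: 295×283/1122 = 74.4073
Contributions (O − E)²/E:
  (34 − 85.2941)²/85.2941 = 30.8472
  (195 − 131.5597)²/131.5597 = 30.5920
  (61 − 73.1462)²/73.1462 = 2.0169
  (171 − 157.9412)²/157.9412 = 1.0797
  (211 − 243.6123)²/243.6123 = 4.3658
  (155 − 135.4465)²/135.4465 = 2.8228
  (125 − 86.7647)²/86.7647 = 16.8495
  (103 − 133.8280)²/133.8280 = 7.1014
  (67 − 74.4073)²/74.4073 = 0.7374
χ² = 30.8472 + 30.5920 + 2.0169 + 1.0797 + 4.3658 + 2.8228 + 16.8495 + 7.1014 + 0.7374 = 96.413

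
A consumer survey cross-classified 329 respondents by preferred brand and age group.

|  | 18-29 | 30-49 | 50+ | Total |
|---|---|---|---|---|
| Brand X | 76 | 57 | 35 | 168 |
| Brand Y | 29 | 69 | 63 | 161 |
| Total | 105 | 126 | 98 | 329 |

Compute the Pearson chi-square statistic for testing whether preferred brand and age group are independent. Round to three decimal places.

30.046

Grand total N = 329.
Expected counts (row total × column total / N):
  Brand X, 18-29: 168×105/329 = 53.6170
  Brand X, 30-49: 168×126/329 = 64.3404
  Brand X, 50+: 168×98/329 = 50.0426
  Brand Y, 18-29: 161×105/329 = 51.3830
  Brand Y, 30-49: 161×126/329 = 61.6596
  Brand Y, 50+: 161×98/329 = 47.9574
Contributions (O − E)²/E:
  (76 − 53.6170)²/53.6170 = 9.3440
  (57 − 64.3404)²/64.3404 = 0.8374
  (35 − 50.0426)²/50.0426 = 4.5217
  (29 − 51.3830)²/51.3830 = 9.7503
  (69 − 61.6596)²/61.6596 = 0.8739
  (63 − 47.9574)²/47.9574 = 4.7184
χ² = 9.3440 + 0.8374 + 4.5217 + 9.7503 + 0.8739 + 4.7184 = 30.046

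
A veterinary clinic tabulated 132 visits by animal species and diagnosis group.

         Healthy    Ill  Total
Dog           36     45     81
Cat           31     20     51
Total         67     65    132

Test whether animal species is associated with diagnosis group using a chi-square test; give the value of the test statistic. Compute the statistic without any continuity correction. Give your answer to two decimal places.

Grand total N = 132.
Expected counts (row total × column total / N):
  Dog, Healthy: 81×67/132 = 41.114
  Dog, Ill: 81×65/132 = 39.886
  Cat, Healthy: 51×67/132 = 25.886
  Cat, Ill: 51×65/132 = 25.114
Contributions (O − E)²/E:
  (36 − 41.114)²/41.114 = 0.6361
  (45 − 39.886)²/39.886 = 0.6557
  (31 − 25.886)²/25.886 = 1.0103
  (20 − 25.114)²/25.114 = 1.0414
χ² = 0.6361 + 0.6557 + 1.0103 + 1.0414 = 3.34

3.34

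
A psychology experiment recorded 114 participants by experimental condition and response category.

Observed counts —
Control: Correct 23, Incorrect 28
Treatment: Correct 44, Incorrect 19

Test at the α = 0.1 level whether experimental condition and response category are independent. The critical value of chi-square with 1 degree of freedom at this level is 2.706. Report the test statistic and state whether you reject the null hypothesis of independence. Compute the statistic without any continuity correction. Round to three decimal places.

7.121; reject H₀

Row totals: 51, 63. Column totals: 67, 47. Grand total N = 114.
Expected counts (row total × column total / N):
  Control, Correct: 51×67/114 = 29.97368
  Control, Incorrect: 51×47/114 = 21.02632
  Treatment, Correct: 63×67/114 = 37.02632
  Treatment, Incorrect: 63×47/114 = 25.97368
Contributions (O − E)²/E:
  (23 − 29.97368)²/29.97368 = 1.6225
  (28 − 21.02632)²/21.02632 = 2.3129
  (44 − 37.02632)²/37.02632 = 1.3134
  (19 − 25.97368)²/25.97368 = 1.8724
χ² = 1.6225 + 2.3129 + 1.3134 + 1.8724 = 7.121
df = (2−1)(2−1) = 1. Since 7.121 > 2.706, reject the null hypothesis of independence at α = 0.1.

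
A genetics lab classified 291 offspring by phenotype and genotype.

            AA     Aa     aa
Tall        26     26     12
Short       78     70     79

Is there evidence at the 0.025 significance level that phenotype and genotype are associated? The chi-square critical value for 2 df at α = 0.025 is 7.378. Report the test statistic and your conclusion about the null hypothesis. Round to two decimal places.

6.11; fail to reject H₀

Row totals: 64, 227. Column totals: 104, 96, 91. Grand total N = 291.
Expected counts (row total × column total / N):
  Tall, AA: 64×104/291 = 22.873
  Tall, Aa: 64×96/291 = 21.113
  Tall, aa: 64×91/291 = 20.014
  Short, AA: 227×104/291 = 81.127
  Short, Aa: 227×96/291 = 74.887
  Short, aa: 227×91/291 = 70.986
Contributions (O − E)²/E:
  (26 − 22.873)²/22.873 = 0.4275
  (26 − 21.113)²/21.113 = 1.1312
  (12 − 20.014)²/20.014 = 3.2090
  (78 − 81.127)²/81.127 = 0.1205
  (70 − 74.887)²/74.887 = 0.3189
  (79 − 70.986)²/70.986 = 0.9047
χ² = 0.4275 + 1.1312 + 3.2090 + 0.1205 + 0.3189 + 0.9047 = 6.11
df = (2−1)(3−1) = 2. Since 6.11 < 7.378, fail to reject the null hypothesis of independence at α = 0.025.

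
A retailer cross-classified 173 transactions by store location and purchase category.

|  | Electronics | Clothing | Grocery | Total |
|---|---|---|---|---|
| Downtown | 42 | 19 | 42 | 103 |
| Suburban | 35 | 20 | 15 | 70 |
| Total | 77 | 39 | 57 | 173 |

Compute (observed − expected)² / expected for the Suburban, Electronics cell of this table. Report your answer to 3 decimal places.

0.474

Row total (Suburban) = 70; column total (Electronics) = 77; N = 173.
Expected count E = 70 × 77 / 173 = 31.1561.
Contribution = (O − E)²/E = (35 − 31.1561)² / 31.1561 = 0.474.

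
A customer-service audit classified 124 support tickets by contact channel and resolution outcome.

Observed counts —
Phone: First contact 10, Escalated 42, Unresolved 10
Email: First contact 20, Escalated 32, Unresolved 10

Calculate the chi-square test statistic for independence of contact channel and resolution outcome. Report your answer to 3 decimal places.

Row totals: 62, 62. Column totals: 30, 74, 20. Grand total N = 124.
Expected counts (row total × column total / N):
  Phone, First contact: 62×30/124 = 15.0000
  Phone, Escalated: 62×74/124 = 37.0000
  Phone, Unresolved: 62×20/124 = 10.0000
  Email, First contact: 62×30/124 = 15.0000
  Email, Escalated: 62×74/124 = 37.0000
  Email, Unresolved: 62×20/124 = 10.0000
Contributions (O − E)²/E:
  (10 − 15.0000)²/15.0000 = 1.6667
  (42 − 37.0000)²/37.0000 = 0.6757
  (10 − 10.0000)²/10.0000 = 0.0000
  (20 − 15.0000)²/15.0000 = 1.6667
  (32 − 37.0000)²/37.0000 = 0.6757
  (10 − 10.0000)²/10.0000 = 0.0000
χ² = 1.6667 + 0.6757 + 0.0000 + 1.6667 + 0.6757 + 0.0000 = 4.685

4.685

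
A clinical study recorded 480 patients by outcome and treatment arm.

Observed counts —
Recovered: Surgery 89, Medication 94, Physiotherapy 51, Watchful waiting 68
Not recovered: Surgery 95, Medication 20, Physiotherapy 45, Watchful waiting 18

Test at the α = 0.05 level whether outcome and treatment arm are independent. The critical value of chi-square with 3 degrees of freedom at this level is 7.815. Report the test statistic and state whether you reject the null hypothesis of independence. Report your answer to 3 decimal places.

48.906; reject H₀

Row totals: 302, 178. Column totals: 184, 114, 96, 86. Grand total N = 480.
Expected counts (row total × column total / N):
  Recovered, Surgery: 302×184/480 = 115.7667
  Recovered, Medication: 302×114/480 = 71.7250
  Recovered, Physiotherapy: 302×96/480 = 60.4000
  Recovered, Watchful waiting: 302×86/480 = 54.1083
  Not recovered, Surgery: 178×184/480 = 68.2333
  Not recovered, Medication: 178×114/480 = 42.2750
  Not recovered, Physiotherapy: 178×96/480 = 35.6000
  Not recovered, Watchful waiting: 178×86/480 = 31.8917
Contributions (O − E)²/E:
  (89 − 115.7667)²/115.7667 = 6.1888
  (94 − 71.7250)²/71.7250 = 6.9178
  (51 − 60.4000)²/60.4000 = 1.4629
  (68 − 54.1083)²/54.1083 = 3.5665
  (95 − 68.2333)²/68.2333 = 10.5001
  (20 − 42.2750)²/42.2750 = 11.7369
  (45 − 35.6000)²/35.6000 = 2.4820
  (18 − 31.8917)²/31.8917 = 6.0511
χ² = 6.1888 + 6.9178 + 1.4629 + 3.5665 + 10.5001 + 11.7369 + 2.4820 + 6.0511 = 48.906
df = (2−1)(4−1) = 3. Since 48.906 > 7.815, reject the null hypothesis of independence at α = 0.05.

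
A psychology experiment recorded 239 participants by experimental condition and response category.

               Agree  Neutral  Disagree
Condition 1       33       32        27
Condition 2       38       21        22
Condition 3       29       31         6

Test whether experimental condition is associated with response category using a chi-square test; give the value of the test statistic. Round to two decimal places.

13.71

Row totals: 92, 81, 66. Column totals: 100, 84, 55. Grand total N = 239.
Expected counts (row total × column total / N):
  Condition 1, Agree: 92×100/239 = 38.4937
  Condition 1, Neutral: 92×84/239 = 32.3347
  Condition 1, Disagree: 92×55/239 = 21.1715
  Condition 2, Agree: 81×100/239 = 33.8912
  Condition 2, Neutral: 81×84/239 = 28.4686
  Condition 2, Disagree: 81×55/239 = 18.6402
  Condition 3, Agree: 66×100/239 = 27.6151
  Condition 3, Neutral: 66×84/239 = 23.1967
  Condition 3, Disagree: 66×55/239 = 15.1883
Contributions (O − E)²/E:
  (33 − 38.4937)²/38.4937 = 0.7840
  (32 − 32.3347)²/32.3347 = 0.0035
  (27 − 21.1715)²/21.1715 = 1.6046
  (38 − 33.8912)²/33.8912 = 0.4981
  (21 − 28.4686)²/28.4686 = 1.9594
  (22 − 18.6402)²/18.6402 = 0.6056
  (29 − 27.6151)²/27.6151 = 0.0695
  (31 − 23.1967)²/23.1967 = 2.6250
  (6 − 15.1883)²/15.1883 = 5.5585
χ² = 0.7840 + 0.0035 + 1.6046 + 0.4981 + 1.9594 + 0.6056 + 0.0695 + 2.6250 + 5.5585 = 13.71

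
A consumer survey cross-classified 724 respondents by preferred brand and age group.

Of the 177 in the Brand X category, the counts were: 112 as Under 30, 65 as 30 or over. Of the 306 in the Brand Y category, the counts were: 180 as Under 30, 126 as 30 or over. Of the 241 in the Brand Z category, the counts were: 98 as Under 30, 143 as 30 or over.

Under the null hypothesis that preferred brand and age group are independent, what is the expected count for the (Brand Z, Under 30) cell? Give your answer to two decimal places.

129.82

Row total (Brand Z) = 241; column total (Under 30) = 390; grand total N = 724.
Expected count = (row total × column total) / N = 241 × 390 / 724 = 129.82.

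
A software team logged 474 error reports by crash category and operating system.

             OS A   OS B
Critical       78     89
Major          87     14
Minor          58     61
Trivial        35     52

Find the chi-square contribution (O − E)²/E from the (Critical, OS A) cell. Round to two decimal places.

Row total (Critical) = 167; column total (OS A) = 258; N = 474.
Expected count E = 167 × 258 / 474 = 90.899.
Contribution = (O − E)²/E = (78 − 90.899)² / 90.899 = 1.83.

1.83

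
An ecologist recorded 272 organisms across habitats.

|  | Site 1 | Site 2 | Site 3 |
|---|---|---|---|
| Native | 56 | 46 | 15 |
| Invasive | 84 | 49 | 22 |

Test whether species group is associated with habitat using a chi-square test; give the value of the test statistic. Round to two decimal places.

1.74

Row totals: 117, 155. Column totals: 140, 95, 37. Grand total N = 272.
Expected counts (row total × column total / N):
  Native, Site 1: 117×140/272 = 60.221
  Native, Site 2: 117×95/272 = 40.864
  Native, Site 3: 117×37/272 = 15.915
  Invasive, Site 1: 155×140/272 = 79.779
  Invasive, Site 2: 155×95/272 = 54.136
  Invasive, Site 3: 155×37/272 = 21.085
Contributions (O − E)²/E:
  (56 − 60.221)²/60.221 = 0.2959
  (46 − 40.864)²/40.864 = 0.6455
  (15 − 15.915)²/15.915 = 0.0526
  (84 − 79.779)²/79.779 = 0.2233
  (49 − 54.136)²/54.136 = 0.4873
  (22 − 21.085)²/21.085 = 0.0397
χ² = 0.2959 + 0.6455 + 0.0526 + 0.2233 + 0.4873 + 0.0397 = 1.74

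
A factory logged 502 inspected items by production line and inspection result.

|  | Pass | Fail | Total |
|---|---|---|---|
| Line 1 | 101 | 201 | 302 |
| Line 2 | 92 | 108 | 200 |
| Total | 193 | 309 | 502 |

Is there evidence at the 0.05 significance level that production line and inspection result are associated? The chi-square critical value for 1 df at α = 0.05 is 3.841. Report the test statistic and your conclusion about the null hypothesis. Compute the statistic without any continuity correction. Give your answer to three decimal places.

8.016; reject H₀

Grand total N = 502.
Expected counts (row total × column total / N):
  Line 1, Pass: 302×193/502 = 116.1076
  Line 1, Fail: 302×309/502 = 185.8924
  Line 2, Pass: 200×193/502 = 76.8924
  Line 2, Fail: 200×309/502 = 123.1076
Contributions (O − E)²/E:
  (101 − 116.1076)²/116.1076 = 1.9658
  (201 − 185.8924)²/185.8924 = 1.2278
  (92 − 76.8924)²/76.8924 = 2.9683
  (108 − 123.1076)²/123.1076 = 1.8540
χ² = 1.9658 + 1.2278 + 2.9683 + 1.8540 = 8.016
df = (2−1)(2−1) = 1. Since 8.016 > 3.841, reject the null hypothesis of independence at α = 0.05.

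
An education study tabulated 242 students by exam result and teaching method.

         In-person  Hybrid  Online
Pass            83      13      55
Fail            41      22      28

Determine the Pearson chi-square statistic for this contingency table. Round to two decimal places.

11.13

Row totals: 151, 91. Column totals: 124, 35, 83. Grand total N = 242.
Expected counts (row total × column total / N):
  Pass, In-person: 151×124/242 = 77.372
  Pass, Hybrid: 151×35/242 = 21.839
  Pass, Online: 151×83/242 = 51.789
  Fail, In-person: 91×124/242 = 46.628
  Fail, Hybrid: 91×35/242 = 13.161
  Fail, Online: 91×83/242 = 31.211
Contributions (O − E)²/E:
  (83 − 77.372)²/77.372 = 0.4094
  (13 − 21.839)²/21.839 = 3.5774
  (55 − 51.789)²/51.789 = 0.1991
  (41 − 46.628)²/46.628 = 0.6793
  (22 − 13.161)²/13.161 = 5.9363
  (28 − 31.211)²/31.211 = 0.3303
χ² = 0.4094 + 3.5774 + 0.1991 + 0.6793 + 5.9363 + 0.3303 = 11.13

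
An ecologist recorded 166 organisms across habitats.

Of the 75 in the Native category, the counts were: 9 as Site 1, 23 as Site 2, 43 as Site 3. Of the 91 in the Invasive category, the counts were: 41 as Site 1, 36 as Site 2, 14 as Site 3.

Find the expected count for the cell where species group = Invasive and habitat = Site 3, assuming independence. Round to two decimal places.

31.25

Row total (Invasive) = 91; column total (Site 3) = 57; grand total N = 166.
Expected count = (row total × column total) / N = 91 × 57 / 166 = 31.25.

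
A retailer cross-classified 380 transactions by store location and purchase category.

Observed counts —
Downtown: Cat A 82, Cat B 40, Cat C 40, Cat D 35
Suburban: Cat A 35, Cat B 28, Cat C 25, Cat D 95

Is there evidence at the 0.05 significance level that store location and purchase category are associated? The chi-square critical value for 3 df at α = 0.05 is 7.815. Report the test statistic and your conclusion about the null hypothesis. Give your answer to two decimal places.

51.71; reject H₀

Row totals: 197, 183. Column totals: 117, 68, 65, 130. Grand total N = 380.
Expected counts (row total × column total / N):
  Downtown, Cat A: 197×117/380 = 60.655
  Downtown, Cat B: 197×68/380 = 35.253
  Downtown, Cat C: 197×65/380 = 33.697
  Downtown, Cat D: 197×130/380 = 67.395
  Suburban, Cat A: 183×117/380 = 56.345
  Suburban, Cat B: 183×68/380 = 32.747
  Suburban, Cat C: 183×65/380 = 31.303
  Suburban, Cat D: 183×130/380 = 62.605
Contributions (O − E)²/E:
  (82 − 60.655)²/60.655 = 7.5115
  (40 − 35.253)²/35.253 = 0.6392
  (40 − 33.697)²/33.697 = 1.1790
  (35 − 67.395)²/67.395 = 15.5714
  (35 − 56.345)²/56.345 = 8.0861
  (28 − 32.747)²/32.747 = 0.6881
  (25 − 31.303)²/31.303 = 1.2691
  (95 − 62.605)²/62.605 = 16.7628
χ² = 7.5115 + 0.6392 + 1.1790 + 15.5714 + 8.0861 + 0.6881 + 1.2691 + 16.7628 = 51.71
df = (2−1)(4−1) = 3. Since 51.71 > 7.815, reject the null hypothesis of independence at α = 0.05.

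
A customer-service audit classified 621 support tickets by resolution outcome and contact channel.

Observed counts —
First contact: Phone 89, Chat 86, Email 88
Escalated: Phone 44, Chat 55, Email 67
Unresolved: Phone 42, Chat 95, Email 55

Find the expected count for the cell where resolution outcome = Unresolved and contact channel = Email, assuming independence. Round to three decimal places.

Row total (Unresolved) = 192; column total (Email) = 210; grand total N = 621.
Expected count = (row total × column total) / N = 192 × 210 / 621 = 64.928.

64.928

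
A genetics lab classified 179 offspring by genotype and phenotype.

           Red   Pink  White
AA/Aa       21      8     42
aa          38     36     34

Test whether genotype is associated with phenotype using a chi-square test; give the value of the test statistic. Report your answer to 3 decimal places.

16.621

Row totals: 71, 108. Column totals: 59, 44, 76. Grand total N = 179.
Expected counts (row total × column total / N):
  AA/Aa, Red: 71×59/179 = 23.4022
  AA/Aa, Pink: 71×44/179 = 17.4525
  AA/Aa, White: 71×76/179 = 30.1453
  aa, Red: 108×59/179 = 35.5978
  aa, Pink: 108×44/179 = 26.5475
  aa, White: 108×76/179 = 45.8547
Contributions (O − E)²/E:
  (21 − 23.4022)²/23.4022 = 0.2466
  (8 − 17.4525)²/17.4525 = 5.1196
  (42 − 30.1453)²/30.1453 = 4.6619
  (38 − 35.5978)²/35.5978 = 0.1621
  (36 − 26.5475)²/26.5475 = 3.3657
  (34 − 45.8547)²/45.8547 = 3.0648
χ² = 0.2466 + 5.1196 + 4.6619 + 0.1621 + 3.3657 + 3.0648 = 16.621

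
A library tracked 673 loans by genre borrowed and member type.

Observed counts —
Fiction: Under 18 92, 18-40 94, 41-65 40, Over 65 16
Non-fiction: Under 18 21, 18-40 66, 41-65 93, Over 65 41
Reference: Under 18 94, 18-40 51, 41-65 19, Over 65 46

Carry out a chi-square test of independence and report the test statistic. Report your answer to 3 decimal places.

Row totals: 242, 221, 210. Column totals: 207, 211, 152, 103. Grand total N = 673.
Expected counts (row total × column total / N):
  Fiction, Under 18: 242×207/673 = 74.43388
  Fiction, 18-40: 242×211/673 = 75.87221
  Fiction, 41-65: 242×152/673 = 54.65676
  Fiction, Over 65: 242×103/673 = 37.03715
  Non-fiction, Under 18: 221×207/673 = 67.97474
  Non-fiction, 18-40: 221×211/673 = 69.28826
  Non-fiction, 41-65: 221×152/673 = 49.91382
  Non-fiction, Over 65: 221×103/673 = 33.82318
  Reference, Under 18: 210×207/673 = 64.59138
  Reference, 18-40: 210×211/673 = 65.83952
  Reference, 41-65: 210×152/673 = 47.42942
  Reference, Over 65: 210×103/673 = 32.13967
Contributions (O − E)²/E:
  (92 − 74.43388)²/74.43388 = 4.1455
  (94 − 75.87221)²/75.87221 = 4.3312
  (40 − 54.65676)²/54.65676 = 3.9304
  (16 − 37.03715)²/37.03715 = 11.9491
  (21 − 67.97474)²/67.97474 = 32.4624
  (66 − 69.28826)²/69.28826 = 0.1561
  (93 − 49.91382)²/49.91382 = 37.1925
  (41 − 33.82318)²/33.82318 = 1.5228
  (94 − 64.59138)²/64.59138 = 13.3898
  (51 − 65.83952)²/65.83952 = 3.3447
  (19 − 47.42942)²/47.42942 = 17.0407
  (46 − 32.13967)²/32.13967 = 5.9773
χ² = 4.1455 + 4.3312 + 3.9304 + 11.9491 + 32.4624 + 0.1561 + 37.1925 + 1.5228 + 13.3898 + 3.3447 + 17.0407 + 5.9773 = 135.443

135.443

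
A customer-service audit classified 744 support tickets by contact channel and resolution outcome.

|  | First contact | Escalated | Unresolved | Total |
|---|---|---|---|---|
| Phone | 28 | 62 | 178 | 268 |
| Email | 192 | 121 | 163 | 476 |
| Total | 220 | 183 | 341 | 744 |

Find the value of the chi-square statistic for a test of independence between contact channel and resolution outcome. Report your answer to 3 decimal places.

90.890

Grand total N = 744.
Expected counts (row total × column total / N):
  Phone, First contact: 268×220/744 = 79.2473
  Phone, Escalated: 268×183/744 = 65.9194
  Phone, Unresolved: 268×341/744 = 122.8333
  Email, First contact: 476×220/744 = 140.7527
  Email, Escalated: 476×183/744 = 117.0806
  Email, Unresolved: 476×341/744 = 218.1667
Contributions (O − E)²/E:
  (28 − 79.2473)²/79.2473 = 33.1404
  (62 − 65.9194)²/65.9194 = 0.2330
  (178 − 122.8333)²/122.8333 = 24.7764
  (192 − 140.7527)²/140.7527 = 18.6589
  (121 − 117.0806)²/117.0806 = 0.1312
  (163 − 218.1667)²/218.1667 = 13.9497
χ² = 33.1404 + 0.2330 + 24.7764 + 18.6589 + 0.1312 + 13.9497 = 90.890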